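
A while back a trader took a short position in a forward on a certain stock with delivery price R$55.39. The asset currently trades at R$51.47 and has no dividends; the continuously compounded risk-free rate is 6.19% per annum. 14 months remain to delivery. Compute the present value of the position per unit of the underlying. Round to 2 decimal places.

Current fair forward for the remaining 14 months: F = S·e^(r·T), r = 0.0619
F = 51.47 · e^(0.0619 × 14/12) = 51.47 × 1.074888 = 55.3245
Value of long forward = (F − K)·e^(−rT) = (55.3245 − 55.39) · e^(−0.0619·14/12)
= -0.0655 × 0.930329 = -0.06
Short position value = −(long value) = R$0.06

R$0.06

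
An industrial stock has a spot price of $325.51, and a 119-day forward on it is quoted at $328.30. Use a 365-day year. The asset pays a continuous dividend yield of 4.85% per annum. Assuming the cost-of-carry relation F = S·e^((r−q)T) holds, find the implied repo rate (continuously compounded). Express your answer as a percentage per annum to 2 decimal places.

7.47%

From F = S·e^((r−q)T): (r − q) = ln(F/S)/T
ln(328.30/325.51) = ln(1.008571) = 0.008534
(r − q) = 0.008534 / (119/365) = 0.026176
r = ln(F/S)/T + q = 0.026176 + 0.0485 = 0.074676
r = 7.47%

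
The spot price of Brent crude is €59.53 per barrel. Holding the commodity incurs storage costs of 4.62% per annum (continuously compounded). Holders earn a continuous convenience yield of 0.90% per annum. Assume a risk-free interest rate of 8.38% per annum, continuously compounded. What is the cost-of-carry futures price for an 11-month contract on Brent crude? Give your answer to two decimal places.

Net carry = r + u − y = 0.0838 + 0.0462 − 0.0090 = 0.1210
F = S·e^((r+u−y)T) = 59.53 · e^(0.1210 × 11/12) = 59.53 · e^0.110917
= 59.53 × 1.117302 = €66.51 per barrel

€66.51 per barrel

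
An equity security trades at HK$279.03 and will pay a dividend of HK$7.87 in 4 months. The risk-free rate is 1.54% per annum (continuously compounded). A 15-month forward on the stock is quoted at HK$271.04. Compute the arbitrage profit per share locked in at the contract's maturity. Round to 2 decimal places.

HK$5.43 per share

PV(dividends) I = 7.87·e^(−0.0154·4/12) = 7.8297
Fair forward F* = (S − I)·e^(rT) = (279.03 − 7.8297)·e^0.019250 = 271.2003 × 1.019436 = 276.4713
Market HK$271.04 < fair 276.4713: forward underpriced → reverse cash-and-carry (short the stock, invest proceeds at r, pay the dividends, go long the forward).
Profit at T = |F_mkt − F*| = |271.04 − 276.4713| = HK$5.43 per share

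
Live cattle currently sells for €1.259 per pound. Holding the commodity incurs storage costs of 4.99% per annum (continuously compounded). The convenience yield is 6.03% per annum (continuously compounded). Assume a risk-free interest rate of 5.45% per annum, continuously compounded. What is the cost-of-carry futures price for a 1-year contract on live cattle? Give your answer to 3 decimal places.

Net carry = r + u − y = 0.0545 + 0.0499 − 0.0603 = 0.0441
F = S·e^((r+u−y)T) = 1.259 · e^(0.0441 × 12/12) = 1.259 · e^0.044100
= 1.259 × 1.045087 = €1.316 per pound

€1.316 per pound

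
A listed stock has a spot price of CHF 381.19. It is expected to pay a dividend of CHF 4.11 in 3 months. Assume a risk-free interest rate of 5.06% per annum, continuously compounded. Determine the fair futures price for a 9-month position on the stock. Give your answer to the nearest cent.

PV(dividends) I = 4.11·e^(−0.0506·3/12)
I = 4.0583
F = (S − I)·e^(rT) = (381.19 − 4.0583) · e^(0.0506·9/12)
= 377.1317 · e^0.037950 = 377.1317 × 1.038679 = CHF 391.72

CHF 391.72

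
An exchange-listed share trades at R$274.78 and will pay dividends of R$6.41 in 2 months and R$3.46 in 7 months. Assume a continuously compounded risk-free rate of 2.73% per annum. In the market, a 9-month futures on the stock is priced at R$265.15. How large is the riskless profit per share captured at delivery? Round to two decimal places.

R$5.33 per share

PV(dividends) I = 6.41·e^(−0.0273·2/12) + 3.46·e^(−0.0273·7/12) = 9.7862
Fair futures F* = (S − I)·e^(rT) = (274.78 − 9.7862)·e^0.020475 = 264.9938 × 1.020686 = 270.4755
Market R$265.15 < fair 270.4755: forward underpriced → reverse cash-and-carry (short the stock, invest proceeds at r, pay the dividends, go long the forward).
Profit at T = |F_mkt − F*| = |265.15 − 270.4755| = R$5.33 per share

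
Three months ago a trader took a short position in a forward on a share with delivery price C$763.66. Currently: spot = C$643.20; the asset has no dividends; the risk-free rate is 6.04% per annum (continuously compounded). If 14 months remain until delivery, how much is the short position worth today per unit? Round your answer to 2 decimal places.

C$68.50

Current fair forward for the remaining 14 months: F = S·e^(r·T), r = 0.0604
F = 643.20 · e^(0.0604 × 14/12) = 643.20 × 1.073009 = 690.1594
Value of long forward = (F − K)·e^(−rT) = (690.1594 − 763.66) · e^(−0.0604·14/12)
= -73.5006 × 0.931959 = -68.50
Short position value = −(long value) = C$68.50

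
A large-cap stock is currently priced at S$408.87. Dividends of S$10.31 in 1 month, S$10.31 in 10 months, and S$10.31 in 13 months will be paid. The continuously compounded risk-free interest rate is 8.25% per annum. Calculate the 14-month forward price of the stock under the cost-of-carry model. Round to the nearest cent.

S$417.93

PV(dividends) I = 10.31·e^(−0.0825·1/12) + 10.31·e^(−0.0825·10/12) + 10.31·e^(−0.0825·13/12)
I = 10.2394 + 9.6250 + 9.4285 = 29.2929
F = (S − I)·e^(rT) = (408.87 − 29.2929) · e^(0.0825·14/12)
= 379.5771 · e^0.096250 = 379.5771 × 1.101034 = S$417.93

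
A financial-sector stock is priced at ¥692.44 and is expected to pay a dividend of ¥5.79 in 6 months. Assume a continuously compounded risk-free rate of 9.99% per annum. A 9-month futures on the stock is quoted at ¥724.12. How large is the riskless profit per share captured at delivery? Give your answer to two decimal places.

¥16.26 per share

PV(dividends) I = 5.79·e^(−0.0999·6/12) = 5.5079
Fair futures F* = (S − I)·e^(rT) = (692.44 − 5.5079)·e^0.074925 = 686.9321 × 1.077803 = 740.3775
Market ¥724.12 < fair 740.3775: forward underpriced → reverse cash-and-carry (short the stock, invest proceeds at r, pay the dividends, go long the forward).
Profit at T = |F_mkt − F*| = |724.12 − 740.3775| = ¥16.26 per share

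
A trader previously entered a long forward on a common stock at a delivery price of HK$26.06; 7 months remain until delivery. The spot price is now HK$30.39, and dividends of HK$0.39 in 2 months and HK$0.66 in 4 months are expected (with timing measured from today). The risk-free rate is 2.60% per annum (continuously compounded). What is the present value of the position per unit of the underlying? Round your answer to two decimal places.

HK$3.68

PV(remaining dividends) I = 0.39·e^(−0.0260·2/12) + 0.66·e^(−0.0260·4/12) = 1.0426
Current forward F = (S − I)·e^(rT) = (30.39 − 1.0426)·e^(0.0260·7/12) = 29.3474 × 1.015282 = 29.7959
Value (long) = (F − K)·e^(−rT) = (29.7959 − 26.06) × 0.984948 = 3.6797
Value = HK$3.68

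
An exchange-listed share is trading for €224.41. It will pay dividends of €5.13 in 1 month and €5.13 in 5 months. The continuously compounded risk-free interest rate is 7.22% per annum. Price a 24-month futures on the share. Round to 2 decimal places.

€247.63

PV(dividends) I = 5.13·e^(−0.0722·1/12) + 5.13·e^(−0.0722·5/12)
I = 5.0992 + 4.9780 = 10.0772
F = (S − I)·e^(rT) = (224.41 − 10.0772) · e^(0.0722·24/12)
= 214.3328 · e^0.144400 = 214.3328 × 1.155346 = €247.63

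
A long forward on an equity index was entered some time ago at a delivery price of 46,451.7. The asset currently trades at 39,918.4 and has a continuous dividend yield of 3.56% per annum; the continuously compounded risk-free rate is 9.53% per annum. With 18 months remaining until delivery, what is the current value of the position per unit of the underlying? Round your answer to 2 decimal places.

-2421.54

Current fair forward for the remaining 18 months: F = S·e^((r − q)·T), (r − q) = 0.0953 − 0.0356 = 0.0597
F = 39918.4 · e^(0.0597 × 18/12) = 39918.4 × 1.09368202 = 43658.0363
Value of long forward = (F − K)·e^(−rT) = (43658.0363 − 46451.7) · e^(−0.0953·18/12)
= -2793.6637 × 0.86679741 = -2421.54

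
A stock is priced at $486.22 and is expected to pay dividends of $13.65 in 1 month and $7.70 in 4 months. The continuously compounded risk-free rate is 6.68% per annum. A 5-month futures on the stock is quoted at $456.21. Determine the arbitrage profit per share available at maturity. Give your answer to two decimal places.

PV(dividends) I = 13.65·e^(−0.0668·1/12) + 7.70·e^(−0.0668·4/12) = 21.1047
Fair futures F* = (S − I)·e^(rT) = (486.22 − 21.1047)·e^0.027833 = 465.1153 × 1.028224 = 478.2427
Market $456.21 < fair 478.2427: forward underpriced → reverse cash-and-carry (short the stock, invest proceeds at r, pay the dividends, go long the forward).
Profit at T = |F_mkt − F*| = |456.21 − 478.2427| = $22.03 per share

$22.03 per share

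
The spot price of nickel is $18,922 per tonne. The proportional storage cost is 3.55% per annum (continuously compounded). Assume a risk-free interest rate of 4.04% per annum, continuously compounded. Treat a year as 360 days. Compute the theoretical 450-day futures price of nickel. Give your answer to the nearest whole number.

$20,805 per tonne

Net carry = r + u − y = 0.0404 + 0.0355 − 0.0000 = 0.0759
F = S·e^((r+u−y)T) = 18922 · e^(0.0759 × 450/360) = 18922 · e^0.094875
= 18922 × 1.099521 = $20,805 per tonne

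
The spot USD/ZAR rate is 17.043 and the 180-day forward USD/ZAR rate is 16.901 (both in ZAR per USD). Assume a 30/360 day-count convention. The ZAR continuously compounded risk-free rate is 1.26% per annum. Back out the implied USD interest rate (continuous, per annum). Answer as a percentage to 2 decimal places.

F = S·e^((r_ZAR − r_USD)T) ⇒ r_USD = r_ZAR − ln(F/S)/T
ln(16.901/17.043) = -0.008367; /(180/360) = -0.016734
r_USD = 0.0126 + 0.016734 = 0.029334
r_USD = 2.93%

2.93%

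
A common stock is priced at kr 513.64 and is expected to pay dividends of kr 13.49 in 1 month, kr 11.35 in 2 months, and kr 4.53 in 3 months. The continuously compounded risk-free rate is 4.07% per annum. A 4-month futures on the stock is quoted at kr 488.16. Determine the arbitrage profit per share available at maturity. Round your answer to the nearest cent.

PV(dividends) I = 13.49·e^(−0.0407·1/12) + 11.35·e^(−0.0407·2/12) + 4.53·e^(−0.0407·3/12) = 29.2017
Fair futures F* = (S − I)·e^(rT) = (513.64 − 29.2017)·e^0.013567 = 484.4383 × 1.013659 = 491.0552
Market kr 488.16 < fair 491.0552: forward underpriced → reverse cash-and-carry (short the stock, invest proceeds at r, pay the dividends, go long the forward).
Profit at T = |F_mkt − F*| = |488.16 − 491.0552| = kr 2.90 per share

kr 2.90 per share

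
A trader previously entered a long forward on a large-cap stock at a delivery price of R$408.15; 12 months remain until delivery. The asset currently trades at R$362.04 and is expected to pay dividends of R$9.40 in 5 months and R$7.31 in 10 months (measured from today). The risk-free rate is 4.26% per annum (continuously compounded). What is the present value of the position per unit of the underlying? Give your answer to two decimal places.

PV(remaining dividends) I = 9.40·e^(−0.0426·5/12) + 7.31·e^(−0.0426·10/12) = 16.2897
Current forward F = (S − I)·e^(rT) = (362.04 − 16.2897)·e^(0.0426·12/12) = 345.7503 × 1.043520 = 360.7974
Value (long) = (F − K)·e^(−rT) = (360.7974 − 408.15) × 0.958295 = -45.3778
Value = -R$45.38

-R$45.38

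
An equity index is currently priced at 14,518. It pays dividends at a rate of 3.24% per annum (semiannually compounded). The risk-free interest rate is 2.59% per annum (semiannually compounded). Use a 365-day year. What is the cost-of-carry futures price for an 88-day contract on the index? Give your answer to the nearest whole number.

F = S · (1+r/2)^(2T) / (1+q/2)^(2T)
= 14518 × 1.006224 / 1.007779 = 14518 × 0.998457
F = 14,496

14,496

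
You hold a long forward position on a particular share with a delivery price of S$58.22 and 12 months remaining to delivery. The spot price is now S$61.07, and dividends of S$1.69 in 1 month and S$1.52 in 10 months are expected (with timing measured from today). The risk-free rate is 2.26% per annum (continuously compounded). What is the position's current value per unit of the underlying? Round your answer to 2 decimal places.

S$0.97

PV(remaining dividends) I = 1.69·e^(−0.0226·1/12) + 1.52·e^(−0.0226·10/12) = 3.1785
Current forward F = (S − I)·e^(rT) = (61.07 − 3.1785)·e^(0.0226·12/12) = 57.8915 × 1.022857 = 59.2147
Value (long) = (F − K)·e^(−rT) = (59.2147 − 58.22) × 0.977653 = 0.9725
Value = S$0.97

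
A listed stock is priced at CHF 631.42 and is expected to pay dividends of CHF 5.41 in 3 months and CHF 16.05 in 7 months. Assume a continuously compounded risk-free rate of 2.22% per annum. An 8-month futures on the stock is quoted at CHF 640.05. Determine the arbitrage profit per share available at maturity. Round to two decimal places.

PV(dividends) I = 5.41·e^(−0.0222·3/12) + 16.05·e^(−0.0222·7/12) = 21.2236
Fair futures F* = (S − I)·e^(rT) = (631.42 − 21.2236)·e^0.014800 = 610.1964 × 1.014910 = 619.2944
Market CHF 640.05 > fair 619.2944: forward overpriced → cash-and-carry (borrow at r, buy the stock and collect the dividends, short the forward).
Profit at T = |F_mkt − F*| = |640.05 − 619.2944| = CHF 20.76 per share

CHF 20.76 per share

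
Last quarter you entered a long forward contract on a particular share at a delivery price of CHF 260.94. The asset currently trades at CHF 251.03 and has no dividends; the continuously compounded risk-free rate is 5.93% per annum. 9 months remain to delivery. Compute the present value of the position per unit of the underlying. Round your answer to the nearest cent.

Current fair forward for the remaining 9 months: F = S·e^(r·T), r = 0.0593
F = 251.03 · e^(0.0593 × 9/12) = 251.03 × 1.045479 = 262.4466
Value of long forward = (F − K)·e^(−rT) = (262.4466 − 260.94) · e^(−0.0593·9/12)
= 1.5066 × 0.956500 = 1.44

CHF 1.44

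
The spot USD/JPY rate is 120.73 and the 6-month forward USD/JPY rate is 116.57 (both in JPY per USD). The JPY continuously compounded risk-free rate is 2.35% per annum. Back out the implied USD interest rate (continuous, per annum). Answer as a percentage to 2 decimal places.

9.36%

F = S·e^((r_JPY − r_USD)T) ⇒ r_USD = r_JPY − ln(F/S)/T
ln(116.57/120.73) = -0.035065; /(6/12) = -0.070130
r_USD = 0.0235 + 0.070130 = 0.093630
r_USD = 9.36%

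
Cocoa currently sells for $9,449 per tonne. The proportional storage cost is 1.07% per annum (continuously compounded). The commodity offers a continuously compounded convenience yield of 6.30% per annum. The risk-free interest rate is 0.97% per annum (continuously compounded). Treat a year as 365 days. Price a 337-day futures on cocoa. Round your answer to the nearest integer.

$9,085 per tonne

Net carry = r + u − y = 0.0097 + 0.0107 − 0.0630 = -0.0426
F = S·e^((r+u−y)T) = 9449 · e^(-0.0426 × 337/365) = 9449 · e^-0.039332
= 9449 × 0.961431 = $9,085 per tonne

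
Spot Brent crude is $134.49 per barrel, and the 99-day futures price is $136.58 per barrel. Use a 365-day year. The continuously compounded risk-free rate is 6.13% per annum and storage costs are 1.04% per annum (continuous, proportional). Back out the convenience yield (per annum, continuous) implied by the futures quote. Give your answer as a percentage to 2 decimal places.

F = S·e^((r+u−y)T) ⇒ (r+u−y) = ln(F/S)/T
ln(136.58/134.49) = 0.015421; /T ⇒ 0.056855
y = r + u − ln(F/S)/T = 0.0613 + 0.0104 − 0.056855 = 0.014845
y = 1.48%

1.48%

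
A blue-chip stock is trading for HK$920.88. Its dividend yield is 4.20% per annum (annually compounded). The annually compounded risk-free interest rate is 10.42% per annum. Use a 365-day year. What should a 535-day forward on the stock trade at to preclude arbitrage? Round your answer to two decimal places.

F = S · (1+r)^T / (1+q)^T
= 920.88 × 1.156371 / 1.062159 = 920.88 × 1.088699
F = HK$1,002.56

HK$1,002.56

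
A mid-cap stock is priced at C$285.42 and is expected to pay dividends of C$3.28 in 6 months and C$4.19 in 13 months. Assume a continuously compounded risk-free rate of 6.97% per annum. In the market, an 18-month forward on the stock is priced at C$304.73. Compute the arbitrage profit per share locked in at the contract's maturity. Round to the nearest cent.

PV(dividends) I = 3.28·e^(−0.0697·6/12) + 4.19·e^(−0.0697·13/12) = 7.0529
Fair forward F* = (S − I)·e^(rT) = (285.42 − 7.0529)·e^0.104550 = 278.3671 × 1.110211 = 309.0462
Market C$304.73 < fair 309.0462: forward underpriced → reverse cash-and-carry (short the stock, invest proceeds at r, pay the dividends, go long the forward).
Profit at T = |F_mkt − F*| = |304.73 − 309.0462| = C$4.32 per share

C$4.32 per share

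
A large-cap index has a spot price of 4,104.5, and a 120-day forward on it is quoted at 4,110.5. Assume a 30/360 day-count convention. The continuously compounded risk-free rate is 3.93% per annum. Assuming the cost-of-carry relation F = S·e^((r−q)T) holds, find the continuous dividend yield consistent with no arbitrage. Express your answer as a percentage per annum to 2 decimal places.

From F = S·e^((r−q)T): (r − q) = ln(F/S)/T
ln(4110.5/4104.5) = ln(1.001462) = 0.001461
(r − q) = 0.001461 / (120/360) = 0.004383
q = r − ln(F/S)/T = 0.0393 − 0.004383 = 0.034917
q = 3.49%

3.49%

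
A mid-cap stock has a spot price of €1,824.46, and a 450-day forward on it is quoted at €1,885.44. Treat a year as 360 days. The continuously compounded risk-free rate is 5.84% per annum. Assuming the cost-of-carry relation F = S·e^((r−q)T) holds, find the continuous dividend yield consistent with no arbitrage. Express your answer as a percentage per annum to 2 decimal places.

3.21%

From F = S·e^((r−q)T): (r − q) = ln(F/S)/T
ln(1885.44/1824.46) = ln(1.033424) = 0.032878
(r − q) = 0.032878 / (450/360) = 0.026302
q = r − ln(F/S)/T = 0.0584 − 0.026302 = 0.032098
q = 3.21%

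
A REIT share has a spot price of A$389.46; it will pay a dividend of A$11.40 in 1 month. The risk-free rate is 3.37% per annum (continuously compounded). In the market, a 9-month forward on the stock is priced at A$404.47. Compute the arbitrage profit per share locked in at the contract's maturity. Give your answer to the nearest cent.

PV(dividends) I = 11.40·e^(−0.0337·1/12) = 11.3680
Fair forward F* = (S − I)·e^(rT) = (389.46 − 11.3680)·e^0.025275 = 378.0920 × 1.025597 = 387.7700
Market A$404.47 > fair 387.7700: forward overpriced → cash-and-carry (borrow at r, buy the stock and collect the dividends, short the forward).
Profit at T = |F_mkt − F*| = |404.47 − 387.7700| = A$16.70 per share

A$16.70 per share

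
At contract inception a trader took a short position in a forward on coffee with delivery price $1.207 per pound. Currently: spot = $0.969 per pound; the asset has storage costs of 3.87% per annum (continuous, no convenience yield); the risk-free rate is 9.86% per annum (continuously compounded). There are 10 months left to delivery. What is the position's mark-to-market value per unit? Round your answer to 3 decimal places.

Current fair forward for the remaining 10 months: F = S·e^((r + u)·T), (r + u) = 0.0986 + 0.0387 = 0.1373
F = 0.969 · e^(0.1373 × 10/12) = 0.969 × 1.121219 = 1.0865
Value of long forward = (F − K)·e^(−rT) = (1.0865 − 1.207) · e^(−0.0986·10/12)
= -0.1205 × 0.921118 = -0.111
Short position value = −(long value) = $0.111

$0.111 per pound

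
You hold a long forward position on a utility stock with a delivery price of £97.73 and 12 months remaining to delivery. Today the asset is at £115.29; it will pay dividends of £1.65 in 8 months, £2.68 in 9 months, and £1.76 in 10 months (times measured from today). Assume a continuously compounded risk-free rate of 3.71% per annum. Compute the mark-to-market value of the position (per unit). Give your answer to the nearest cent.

£15.20

PV(remaining dividends) I = 1.65·e^(−0.0371·8/12) + 2.68·e^(−0.0371·9/12) + 1.76·e^(−0.0371·10/12) = 5.9226
Current forward F = (S − I)·e^(rT) = (115.29 − 5.9226)·e^(0.0371·12/12) = 109.3674 × 1.037797 = 113.5012
Value (long) = (F − K)·e^(−rT) = (113.5012 − 97.73) × 0.963580 = 15.1968
Value = £15.20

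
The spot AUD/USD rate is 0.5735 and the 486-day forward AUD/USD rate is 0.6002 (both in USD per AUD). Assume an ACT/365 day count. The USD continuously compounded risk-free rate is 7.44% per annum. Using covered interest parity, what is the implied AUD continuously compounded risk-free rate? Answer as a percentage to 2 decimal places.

4.02%

F = S·e^((r_USD − r_AUD)T) ⇒ r_AUD = r_USD − ln(F/S)/T
ln(0.6002/0.5735) = 0.045505; /(486/365) = 0.034176
r_AUD = 0.0744 − 0.034176 = 0.040224
r_AUD = 4.02%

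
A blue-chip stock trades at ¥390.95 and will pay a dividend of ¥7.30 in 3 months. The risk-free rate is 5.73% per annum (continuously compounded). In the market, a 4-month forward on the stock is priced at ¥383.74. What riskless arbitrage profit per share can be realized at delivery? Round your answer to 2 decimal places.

¥7.41 per share

PV(dividends) I = 7.30·e^(−0.0573·3/12) = 7.1962
Fair forward F* = (S − I)·e^(rT) = (390.95 − 7.1962)·e^0.019100 = 383.7538 × 1.019284 = 391.1541
Market ¥383.74 < fair 391.1541: forward underpriced → reverse cash-and-carry (short the stock, invest proceeds at r, pay the dividends, go long the forward).
Profit at T = |F_mkt − F*| = |383.74 − 391.1541| = ¥7.41 per share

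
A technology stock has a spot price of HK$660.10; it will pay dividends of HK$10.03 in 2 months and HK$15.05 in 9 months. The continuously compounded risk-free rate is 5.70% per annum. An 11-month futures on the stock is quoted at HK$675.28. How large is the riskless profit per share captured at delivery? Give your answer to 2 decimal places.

HK$5.43 per share

PV(dividends) I = 10.03·e^(−0.0570·2/12) + 15.05·e^(−0.0570·9/12) = 24.3553
Fair futures F* = (S − I)·e^(rT) = (660.10 − 24.3553)·e^0.052250 = 635.7447 × 1.053639 = 669.8454
Market HK$675.28 > fair 669.8454: forward overpriced → cash-and-carry (borrow at r, buy the stock and collect the dividends, short the forward).
Profit at T = |F_mkt − F*| = |675.28 − 669.8454| = HK$5.43 per share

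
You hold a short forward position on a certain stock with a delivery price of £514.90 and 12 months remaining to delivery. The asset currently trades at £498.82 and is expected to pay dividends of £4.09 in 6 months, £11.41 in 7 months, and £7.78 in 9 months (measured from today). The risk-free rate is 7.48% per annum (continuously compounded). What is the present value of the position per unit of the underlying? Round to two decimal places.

PV(remaining dividends) I = 4.09·e^(−0.0748·6/12) + 11.41·e^(−0.0748·7/12) + 7.78·e^(−0.0748·9/12) = 22.2183
Current forward F = (S − I)·e^(rT) = (498.82 − 22.2183)·e^(0.0748·12/12) = 476.6017 × 1.077669 = 513.6189
Value (long) = (F − K)·e^(−rT) = (513.6189 − 514.90) × 0.927929 = -1.1888
Short position value = −(long value) = £1.19

£1.19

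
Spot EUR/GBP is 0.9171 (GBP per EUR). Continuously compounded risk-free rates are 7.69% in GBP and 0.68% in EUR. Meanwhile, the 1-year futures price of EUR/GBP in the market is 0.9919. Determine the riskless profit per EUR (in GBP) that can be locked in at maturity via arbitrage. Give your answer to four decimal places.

0.0082 per EUR (in GBP)

Fair futures: F* = S·e^(carry·T), with carry = (r_GBP − r_EUR) = 0.0769 − 0.0068 = 0.0701
F* = 0.9171 · e^(0.0701 × 1) = 0.9171 · e^0.070100 = 0.9171 × 1.072615 = 0.9837
Market 0.9919 > fair 0.9837: forward overpriced → cash-and-carry (buy spot, short the forward).
At maturity, profit = |F_mkt − F*| = |0.9919 − 0.9837| = 0.0082 per EUR (in GBP)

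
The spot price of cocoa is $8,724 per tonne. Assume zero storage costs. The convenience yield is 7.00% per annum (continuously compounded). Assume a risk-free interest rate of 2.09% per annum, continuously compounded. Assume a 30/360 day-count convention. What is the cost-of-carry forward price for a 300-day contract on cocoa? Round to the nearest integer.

$8,374 per tonne

Net carry = r + u − y = 0.0209 + 0.0000 − 0.0700 = -0.0491
F = S·e^((r+u−y)T) = 8724 · e^(-0.0491 × 300/360) = 8724 · e^-0.040917
= 8724 × 0.959909 = $8,374 per tonne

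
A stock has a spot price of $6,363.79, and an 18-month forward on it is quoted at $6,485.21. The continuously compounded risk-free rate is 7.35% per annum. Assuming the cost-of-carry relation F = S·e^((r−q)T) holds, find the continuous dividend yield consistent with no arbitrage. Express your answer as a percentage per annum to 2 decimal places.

6.09%

From F = S·e^((r−q)T): (r − q) = ln(F/S)/T
ln(6485.21/6363.79) = ln(1.019080) = 0.018900
(r − q) = 0.018900 / (18/12) = 0.012600
q = r − ln(F/S)/T = 0.0735 − 0.012600 = 0.060900
q = 6.09%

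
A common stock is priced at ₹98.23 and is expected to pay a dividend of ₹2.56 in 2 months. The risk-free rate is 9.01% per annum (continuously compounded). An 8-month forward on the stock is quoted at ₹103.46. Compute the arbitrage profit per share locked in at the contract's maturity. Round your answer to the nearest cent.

₹1.83 per share

PV(dividends) I = 2.56·e^(−0.0901·2/12) = 2.5218
Fair forward F* = (S − I)·e^(rT) = (98.23 − 2.5218)·e^0.060067 = 95.7082 × 1.061908 = 101.6333
Market ₹103.46 > fair 101.6333: forward overpriced → cash-and-carry (borrow at r, buy the stock and collect the dividends, short the forward).
Profit at T = |F_mkt − F*| = |103.46 − 101.6333| = ₹1.83 per share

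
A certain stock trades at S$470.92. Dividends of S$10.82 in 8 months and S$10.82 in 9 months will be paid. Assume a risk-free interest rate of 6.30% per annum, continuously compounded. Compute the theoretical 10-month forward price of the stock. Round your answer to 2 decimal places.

S$474.49

PV(dividends) I = 10.82·e^(−0.0630·8/12) + 10.82·e^(−0.0630·9/12)
I = 10.3750 + 10.3206 = 20.6956
F = (S − I)·e^(rT) = (470.92 − 20.6956) · e^(0.0630·10/12)
= 450.2244 · e^0.052500 = 450.2244 × 1.053903 = S$474.49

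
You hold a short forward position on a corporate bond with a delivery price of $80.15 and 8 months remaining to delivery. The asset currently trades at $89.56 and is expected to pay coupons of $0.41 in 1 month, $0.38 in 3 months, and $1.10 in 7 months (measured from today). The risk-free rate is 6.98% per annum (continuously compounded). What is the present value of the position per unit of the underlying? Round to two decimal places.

-$11.22

PV(remaining coupons) I = 0.41·e^(−0.0698·1/12) + 0.38·e^(−0.0698·3/12) + 1.10·e^(−0.0698·7/12) = 1.8372
Current forward F = (S − I)·e^(rT) = (89.56 − 1.8372)·e^(0.0698·8/12) = 87.7228 × 1.047633 = 91.9013
Value (long) = (F − K)·e^(−rT) = (91.9013 − 80.15) × 0.954533 = 11.2170
Short position value = −(long value) = -$11.22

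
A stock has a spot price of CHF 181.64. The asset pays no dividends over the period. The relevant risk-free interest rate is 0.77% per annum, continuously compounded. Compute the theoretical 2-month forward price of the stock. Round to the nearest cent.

F = S·e^(rT) = 181.64 · e^(0.0077 × 2/12)
= 181.64 · e^0.001283 = 181.64 × 1.001284
F = CHF 181.87

CHF 181.87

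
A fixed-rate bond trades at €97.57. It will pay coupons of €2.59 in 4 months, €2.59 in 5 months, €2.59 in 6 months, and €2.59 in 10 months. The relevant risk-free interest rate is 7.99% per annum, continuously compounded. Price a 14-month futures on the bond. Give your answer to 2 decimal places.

PV(coupons) I = 2.59·e^(−0.0799·4/12) + 2.59·e^(−0.0799·5/12) + 2.59·e^(−0.0799·6/12) + 2.59·e^(−0.0799·10/12)
I = 2.5219 + 2.5052 + 2.4886 + 2.4232 = 9.9389
F = (S − I)·e^(rT) = (97.57 − 9.9389) · e^(0.0799·14/12)
= 87.6311 · e^0.093217 = 87.6311 × 1.097700 = €96.19

€96.19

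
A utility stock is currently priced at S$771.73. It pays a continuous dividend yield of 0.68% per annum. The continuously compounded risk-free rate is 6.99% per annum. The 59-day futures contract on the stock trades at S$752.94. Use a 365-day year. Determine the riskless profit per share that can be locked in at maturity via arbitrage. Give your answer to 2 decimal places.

S$26.70 per share

Fair futures: F* = S·e^(carry·T), with carry = (r − q) = 0.0699 − 0.0068 = 0.0631
F* = 771.73 · e^(0.0631 × 59/365) = 771.73 · e^0.010200 = 771.73 × 1.010252 = S$779.6418
Market S$752.94 < fair S$779.6418: forward underpriced → reverse cash-and-carry (short spot, go long the forward).
At maturity, profit = |F_mkt − F*| = |752.94 − 779.6418| = S$26.70 per share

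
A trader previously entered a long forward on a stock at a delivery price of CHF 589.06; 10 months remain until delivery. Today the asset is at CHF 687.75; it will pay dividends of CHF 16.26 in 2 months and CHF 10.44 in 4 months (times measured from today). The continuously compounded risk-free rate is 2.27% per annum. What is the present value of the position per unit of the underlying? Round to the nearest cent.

PV(remaining dividends) I = 16.26·e^(−0.0227·2/12) + 10.44·e^(−0.0227·4/12) = 26.5599
Current forward F = (S − I)·e^(rT) = (687.75 − 26.5599)·e^(0.0227·10/12) = 661.1901 × 1.019097 = 673.8168
Value (long) = (F − K)·e^(−rT) = (673.8168 − 589.06) × 0.981261 = 83.1685
Value = CHF 83.17

CHF 83.17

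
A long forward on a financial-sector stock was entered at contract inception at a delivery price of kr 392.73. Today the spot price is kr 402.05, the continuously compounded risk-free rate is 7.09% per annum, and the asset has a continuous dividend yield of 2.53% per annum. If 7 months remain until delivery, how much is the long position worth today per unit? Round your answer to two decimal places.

kr 19.34

Current fair forward for the remaining 7 months: F = S·e^((r − q)·T), (r − q) = 0.0709 − 0.0253 = 0.0456
F = 402.05 · e^(0.0456 × 7/12) = 402.05 × 1.026957 = 412.8881
Value of long forward = (F − K)·e^(−rT) = (412.8881 − 392.73) · e^(−0.0709·7/12)
= 20.1581 × 0.959485 = 19.34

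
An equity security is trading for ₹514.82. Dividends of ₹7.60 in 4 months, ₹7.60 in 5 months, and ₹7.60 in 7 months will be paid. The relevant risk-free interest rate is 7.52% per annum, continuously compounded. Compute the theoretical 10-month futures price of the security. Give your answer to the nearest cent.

₹524.64

PV(dividends) I = 7.60·e^(−0.0752·4/12) + 7.60·e^(−0.0752·5/12) + 7.60·e^(−0.0752·7/12)
I = 7.4119 + 7.3656 + 7.2738 = 22.0513
F = (S − I)·e^(rT) = (514.82 − 22.0513) · e^(0.0752·10/12)
= 492.7687 · e^0.062667 = 492.7687 × 1.064672 = ₹524.64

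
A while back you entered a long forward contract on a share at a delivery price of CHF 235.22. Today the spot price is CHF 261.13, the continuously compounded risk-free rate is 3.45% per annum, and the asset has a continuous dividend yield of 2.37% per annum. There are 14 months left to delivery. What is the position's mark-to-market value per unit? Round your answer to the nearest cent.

Current fair forward for the remaining 14 months: F = S·e^((r − q)·T), (r − q) = 0.0345 − 0.0237 = 0.0108
F = 261.13 · e^(0.0108 × 14/12) = 261.13 × 1.012680 = 264.4411
Value of long forward = (F − K)·e^(−rT) = (264.4411 − 235.22) · e^(−0.0345·14/12)
= 29.2211 × 0.960549 = 28.07

CHF 28.07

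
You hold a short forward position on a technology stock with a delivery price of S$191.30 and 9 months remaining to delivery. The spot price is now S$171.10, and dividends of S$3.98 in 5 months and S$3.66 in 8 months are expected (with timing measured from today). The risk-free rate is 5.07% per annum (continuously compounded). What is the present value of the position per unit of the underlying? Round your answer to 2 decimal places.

S$20.50

PV(remaining dividends) I = 3.98·e^(−0.0507·5/12) + 3.66·e^(−0.0507·8/12) = 7.4352
Current forward F = (S − I)·e^(rT) = (171.10 − 7.4352)·e^(0.0507·9/12) = 163.6648 × 1.038757 = 170.0080
Value (long) = (F − K)·e^(−rT) = (170.0080 − 191.30) × 0.962689 = -20.4976
Short position value = −(long value) = S$20.50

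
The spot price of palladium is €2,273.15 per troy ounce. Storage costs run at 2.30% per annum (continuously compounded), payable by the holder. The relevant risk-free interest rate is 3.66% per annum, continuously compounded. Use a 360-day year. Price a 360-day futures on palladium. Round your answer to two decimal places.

€2,412.75 per troy ounce

Net carry = r + u − y = 0.0366 + 0.0230 − 0.0000 = 0.0596
F = S·e^((r+u−y)T) = 2273.15 · e^(0.0596 × 360/360) = 2273.15 · e^0.05960000
= 2273.15 × 1.06141190 = €2,412.75 per troy ounce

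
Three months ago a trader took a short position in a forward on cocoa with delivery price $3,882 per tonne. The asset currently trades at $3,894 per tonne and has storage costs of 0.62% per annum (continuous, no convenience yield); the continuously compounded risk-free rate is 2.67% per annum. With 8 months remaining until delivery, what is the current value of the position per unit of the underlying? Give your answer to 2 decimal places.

Current fair forward for the remaining 8 months: F = S·e^((r + u)·T), (r + u) = 0.0267 + 0.0062 = 0.0329
F = 3894 · e^(0.0329 × 8/12) = 3894 × 1.02217564 = 3980.3519
Value of long forward = (F − K)·e^(−rT) = (3980.3519 − 3882) · e^(−0.0267·8/12)
= 98.3519 × 0.98235748 = 96.62
Short position value = −(long value) = -$96.62

-$96.62 per tonne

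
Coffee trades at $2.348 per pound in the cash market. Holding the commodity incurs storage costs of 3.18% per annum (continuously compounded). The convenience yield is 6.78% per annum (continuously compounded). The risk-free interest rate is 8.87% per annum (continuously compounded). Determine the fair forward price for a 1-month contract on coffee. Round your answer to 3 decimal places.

Net carry = r + u − y = 0.0887 + 0.0318 − 0.0678 = 0.0527
F = S·e^((r+u−y)T) = 2.348 · e^(0.0527 × 1/12) = 2.348 · e^0.004392
= 2.348 × 1.004402 = $2.358 per pound

$2.358 per pound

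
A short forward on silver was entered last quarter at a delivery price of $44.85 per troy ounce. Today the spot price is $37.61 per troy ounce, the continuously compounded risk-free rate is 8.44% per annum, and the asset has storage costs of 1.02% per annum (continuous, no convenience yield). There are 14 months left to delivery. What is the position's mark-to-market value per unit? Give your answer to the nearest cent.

$2.58 per troy ounce

Current fair forward for the remaining 14 months: F = S·e^((r + u)·T), (r + u) = 0.0844 + 0.0102 = 0.0946
F = 37.61 · e^(0.0946 × 14/12) = 37.61 × 1.116687 = 41.9986
Value of long forward = (F − K)·e^(−rT) = (41.9986 − 44.85) · e^(−0.0844·14/12)
= -2.8514 × 0.906226 = -2.58
Short position value = −(long value) = $2.58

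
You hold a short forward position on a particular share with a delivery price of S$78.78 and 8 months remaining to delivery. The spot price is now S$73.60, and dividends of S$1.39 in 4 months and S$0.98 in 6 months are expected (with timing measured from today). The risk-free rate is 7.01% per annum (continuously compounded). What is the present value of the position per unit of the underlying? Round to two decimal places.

PV(remaining dividends) I = 1.39·e^(−0.0701·4/12) + 0.98·e^(−0.0701·6/12) = 2.3041
Current forward F = (S − I)·e^(rT) = (73.60 − 2.3041)·e^(0.0701·8/12) = 71.2959 × 1.047843 = 74.7069
Value (long) = (F − K)·e^(−rT) = (74.7069 − 78.78) × 0.954342 = -3.8871
Short position value = −(long value) = S$3.89

S$3.89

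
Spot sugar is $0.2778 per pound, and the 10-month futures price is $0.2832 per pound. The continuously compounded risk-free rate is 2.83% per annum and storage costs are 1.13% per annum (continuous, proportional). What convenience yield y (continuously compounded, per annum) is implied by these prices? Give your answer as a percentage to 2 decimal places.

1.65%

F = S·e^((r+u−y)T) ⇒ (r+u−y) = ln(F/S)/T
ln(0.2832/0.2778) = 0.019252; /T ⇒ 0.023102
y = r + u − ln(F/S)/T = 0.0283 + 0.0113 − 0.023102 = 0.016498
y = 1.65%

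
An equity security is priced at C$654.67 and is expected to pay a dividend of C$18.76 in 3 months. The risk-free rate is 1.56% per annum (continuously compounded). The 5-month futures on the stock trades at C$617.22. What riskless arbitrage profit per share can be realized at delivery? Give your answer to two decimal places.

PV(dividends) I = 18.76·e^(−0.0156·3/12) = 18.6870
Fair futures F* = (S − I)·e^(rT) = (654.67 − 18.6870)·e^0.006500 = 635.9830 × 1.006521 = 640.1302
Market C$617.22 < fair 640.1302: forward underpriced → reverse cash-and-carry (short the stock, invest proceeds at r, pay the dividends, go long the forward).
Profit at T = |F_mkt − F*| = |617.22 − 640.1302| = C$22.91 per share

C$22.91 per share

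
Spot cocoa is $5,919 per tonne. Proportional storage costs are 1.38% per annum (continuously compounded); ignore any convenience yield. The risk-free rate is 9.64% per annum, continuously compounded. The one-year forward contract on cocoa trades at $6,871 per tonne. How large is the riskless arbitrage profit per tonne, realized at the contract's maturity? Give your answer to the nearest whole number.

Fair forward: F* = S·e^(carry·T), with carry = (r + u) = 0.0964 + 0.0138 = 0.1102
F* = 5919 · e^(0.1102 × 12/12) = 5919 · e^0.110200 = 5919 × 1.116501 = $6608.5694
Market $6871 > fair $6608.5694: forward overpriced → cash-and-carry (buy spot, short the forward).
At maturity, profit = |F_mkt − F*| = |6871 − 6608.5694| = $262 per tonne

$262 per tonne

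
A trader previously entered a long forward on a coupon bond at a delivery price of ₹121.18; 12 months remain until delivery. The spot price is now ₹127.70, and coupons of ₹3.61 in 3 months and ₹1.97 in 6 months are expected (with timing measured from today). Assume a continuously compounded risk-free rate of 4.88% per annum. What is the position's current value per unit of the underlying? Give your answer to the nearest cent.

PV(remaining coupons) I = 3.61·e^(−0.0488·3/12) + 1.97·e^(−0.0488·6/12) = 5.4887
Current forward F = (S − I)·e^(rT) = (127.70 − 5.4887)·e^(0.0488·12/12) = 122.2113 × 1.050010 = 128.3231
Value (long) = (F − K)·e^(−rT) = (128.3231 − 121.18) × 0.952372 = 6.8029
Value = ₹6.80

₹6.80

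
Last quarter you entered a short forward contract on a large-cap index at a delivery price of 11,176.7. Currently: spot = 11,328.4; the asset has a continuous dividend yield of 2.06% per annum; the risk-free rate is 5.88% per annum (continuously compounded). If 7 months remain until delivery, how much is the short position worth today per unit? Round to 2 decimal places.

Current fair forward for the remaining 7 months: F = S·e^((r − q)·T), (r − q) = 0.0588 − 0.0206 = 0.0382
F = 11328.4 · e^(0.0382 × 7/12) = 11328.4 × 1.02253346 = 11583.6680
Value of long forward = (F − K)·e^(−rT) = (11583.6680 − 11176.7) · e^(−0.0588·7/12)
= 406.9680 × 0.96628158 = 393.25
Short position value = −(long value) = -393.25

-393.25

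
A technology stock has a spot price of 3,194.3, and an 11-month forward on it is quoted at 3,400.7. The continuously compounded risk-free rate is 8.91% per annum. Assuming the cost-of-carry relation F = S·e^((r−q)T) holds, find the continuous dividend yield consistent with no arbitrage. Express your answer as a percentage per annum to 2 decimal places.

2.08%

From F = S·e^((r−q)T): (r − q) = ln(F/S)/T
ln(3400.7/3194.3) = ln(1.064615) = 0.062613
(r − q) = 0.062613 / (11/12) = 0.068305
q = r − ln(F/S)/T = 0.0891 − 0.068305 = 0.020795
q = 2.08%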